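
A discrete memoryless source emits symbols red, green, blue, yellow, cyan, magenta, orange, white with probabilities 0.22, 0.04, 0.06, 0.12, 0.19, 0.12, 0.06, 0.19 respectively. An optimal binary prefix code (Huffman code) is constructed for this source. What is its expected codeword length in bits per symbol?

Repeatedly combine the two least-probable nodes; the expected code length is the sum of the merged weights.
merge 1/25 + 3/50 → 1/10
merge 3/50 + 1/10 → 4/25
merge 3/25 + 3/25 → 6/25
merge 4/25 + 19/100 → 7/20
merge 19/100 + 11/50 → 41/100
merge 6/25 + 7/20 → 59/100
merge 41/100 + 59/100 → 1
L = 1/10 + 4/25 + 6/25 + 7/20 + 41/100 + 59/100 + 1 = 57/20 = 2.85 bits/symbol.

2.85 bits/symbol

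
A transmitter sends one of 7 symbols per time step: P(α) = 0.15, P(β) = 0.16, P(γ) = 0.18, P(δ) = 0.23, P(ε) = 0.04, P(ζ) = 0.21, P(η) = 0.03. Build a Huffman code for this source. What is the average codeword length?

2.63 bits/symbol

Repeatedly combine the two least-probable nodes; the expected code length is the sum of the merged weights.
merge 3/100 + 1/25 → 7/100
merge 7/100 + 3/20 → 11/50
merge 4/25 + 9/50 → 17/50
merge 21/100 + 11/50 → 43/100
merge 23/100 + 17/50 → 57/100
merge 43/100 + 57/100 → 1
L = 7/100 + 11/50 + 17/50 + 43/100 + 57/100 + 1 = 263/100 = 2.63 bits/symbol.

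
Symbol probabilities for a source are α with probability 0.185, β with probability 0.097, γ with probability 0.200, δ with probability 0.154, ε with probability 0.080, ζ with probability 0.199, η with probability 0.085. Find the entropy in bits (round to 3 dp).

2.714 bits

H = −Σ pᵢ log₂ pᵢ.
−0.185·log₂(0.185) = 0.4504
−0.097·log₂(0.097) = 0.3265
−0.200·log₂(0.200) = 0.4644
−0.154·log₂(0.154) = 0.4156
−0.080·log₂(0.080) = 0.2915
−0.199·log₂(0.199) = 0.4635
−0.085·log₂(0.085) = 0.3023
Sum ≈ 2.7142 → 2.714 bits.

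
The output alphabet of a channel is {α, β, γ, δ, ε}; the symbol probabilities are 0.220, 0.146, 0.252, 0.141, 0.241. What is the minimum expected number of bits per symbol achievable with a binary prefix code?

2.287 bits/symbol

Repeatedly combine the two least-probable nodes; the expected code length is the sum of the merged weights.
merge 141/1000 + 73/500 → 287/1000
merge 11/50 + 241/1000 → 461/1000
merge 63/250 + 287/1000 → 539/1000
merge 461/1000 + 539/1000 → 1
L = 287/1000 + 461/1000 + 539/1000 + 1 = 2287/1000 = 2.287 bits/symbol.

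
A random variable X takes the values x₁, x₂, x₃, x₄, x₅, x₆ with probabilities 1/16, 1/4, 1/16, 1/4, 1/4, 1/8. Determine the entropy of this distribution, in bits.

Each probability is a power of 1/2, so log₂(1/p) is an integer.
H = Σ p·log₂(1/p) = 1/16·4 + 1/4·2 + 1/16·4 + 1/4·2 + 1/4·2 + 1/8·3 = 2.375 bits.

2.375 bits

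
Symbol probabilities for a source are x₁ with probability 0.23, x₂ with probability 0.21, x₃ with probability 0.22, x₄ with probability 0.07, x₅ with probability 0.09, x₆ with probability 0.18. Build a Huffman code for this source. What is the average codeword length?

2.5 bits/symbol

Repeatedly combine the two least-probable nodes; the expected code length is the sum of the merged weights.
merge 7/100 + 9/100 → 4/25
merge 4/25 + 9/50 → 17/50
merge 21/100 + 11/50 → 43/100
merge 23/100 + 17/50 → 57/100
merge 43/100 + 57/100 → 1
L = 4/25 + 17/50 + 43/100 + 57/100 + 1 = 5/2 = 2.5 bits/symbol.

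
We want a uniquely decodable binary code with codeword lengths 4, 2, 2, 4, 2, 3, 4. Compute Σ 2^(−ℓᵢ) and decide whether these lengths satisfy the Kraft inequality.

1.0625; no

With common denominator 2^4 = 16: Σ 2^(−ℓᵢ) = 1/16 + 4/16 + 4/16 + 1/16 + 4/16 + 2/16 + 1/16 = 17/16 = 1.0625.
Kraft's inequality requires Σ ≤ 1; here Σ = 1.0625 > 1, so no such prefix code exists.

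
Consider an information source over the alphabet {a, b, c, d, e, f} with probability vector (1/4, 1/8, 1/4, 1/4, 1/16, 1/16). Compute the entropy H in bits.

Each probability is a power of 1/2, so log₂(1/p) is an integer.
H = Σ p·log₂(1/p) = 1/4·2 + 1/8·3 + 1/4·2 + 1/4·2 + 1/16·4 + 1/16·4 = 2.375 bits.

2.375 bits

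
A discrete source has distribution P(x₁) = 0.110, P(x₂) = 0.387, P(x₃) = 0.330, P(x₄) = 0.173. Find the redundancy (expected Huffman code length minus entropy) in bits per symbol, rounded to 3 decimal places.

Entropy H = −Σ p log₂ p ≈ 1.8460 bits.
Huffman merges: 11/100+173/1000→283/1000; 283/1000+33/100→613/1000; 387/1000+613/1000→1. L = 237/125 ≈ 1.8960.
L − H = 1.8960 − 1.8460 = 0.050 bits.

0.050 bits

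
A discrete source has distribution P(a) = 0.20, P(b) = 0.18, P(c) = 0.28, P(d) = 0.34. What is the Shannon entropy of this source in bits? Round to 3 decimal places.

H = −Σ pᵢ log₂ pᵢ.
−0.20·log₂(0.20) = 0.4644
−0.18·log₂(0.18) = 0.4453
−0.28·log₂(0.28) = 0.5142
−0.34·log₂(0.34) = 0.5292
Sum ≈ 1.9531 → 1.953 bits.

1.953 bits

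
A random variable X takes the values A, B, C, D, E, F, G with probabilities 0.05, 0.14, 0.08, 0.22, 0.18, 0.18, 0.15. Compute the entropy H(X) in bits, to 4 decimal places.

H = −Σ pᵢ log₂ pᵢ.
−0.05·log₂(0.05) = 0.2161
−0.14·log₂(0.14) = 0.3971
−0.08·log₂(0.08) = 0.2915
−0.22·log₂(0.22) = 0.4806
−0.18·log₂(0.18) = 0.4453
−0.18·log₂(0.18) = 0.4453
−0.15·log₂(0.15) = 0.4105
Sum ≈ 2.6864 → 2.6864 bits.

2.6864 bits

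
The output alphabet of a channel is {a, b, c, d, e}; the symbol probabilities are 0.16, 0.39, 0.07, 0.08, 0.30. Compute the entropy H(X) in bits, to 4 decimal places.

H = −Σ pᵢ log₂ pᵢ.
−0.16·log₂(0.16) = 0.4230
−0.39·log₂(0.39) = 0.5298
−0.07·log₂(0.07) = 0.2686
−0.08·log₂(0.08) = 0.2915
−0.30·log₂(0.30) = 0.5211
Sum ≈ 2.0340 → 2.0340 bits.

2.0340 bits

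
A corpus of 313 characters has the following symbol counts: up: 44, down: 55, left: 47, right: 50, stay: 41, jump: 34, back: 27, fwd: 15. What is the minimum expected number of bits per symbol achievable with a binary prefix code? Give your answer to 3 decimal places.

Probabilities are the counts divided by 313.
Repeatedly combine the two least-probable nodes; the expected code length is the sum of the merged weights.
merge 15/313 + 27/313 → 42/313
merge 34/313 + 41/313 → 75/313
merge 42/313 + 44/313 → 86/313
merge 47/313 + 50/313 → 97/313
merge 55/313 + 75/313 → 130/313
merge 86/313 + 97/313 → 183/313
merge 130/313 + 183/313 → 1
L = 42/313 + 75/313 + 86/313 + 97/313 + 130/313 + 183/313 + 1 = 926/313 ≈ 2.958 bits/symbol.

2.958 bits/symbol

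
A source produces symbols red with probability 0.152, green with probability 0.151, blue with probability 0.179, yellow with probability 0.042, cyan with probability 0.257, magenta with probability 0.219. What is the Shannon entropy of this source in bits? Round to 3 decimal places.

H = −Σ pᵢ log₂ pᵢ.
−0.152·log₂(0.152) = 0.4131
−0.151·log₂(0.151) = 0.4118
−0.179·log₂(0.179) = 0.4443
−0.042·log₂(0.042) = 0.1921
−0.257·log₂(0.257) = 0.5038
−0.219·log₂(0.219) = 0.4798
Sum ≈ 2.4449 → 2.445 bits.

2.445 bits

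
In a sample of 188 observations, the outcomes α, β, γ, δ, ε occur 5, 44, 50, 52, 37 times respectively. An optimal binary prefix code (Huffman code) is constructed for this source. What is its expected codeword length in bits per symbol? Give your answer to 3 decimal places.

Probabilities are the counts divided by 188.
Repeatedly combine the two least-probable nodes; the expected code length is the sum of the merged weights.
merge 5/188 + 37/188 → 21/94
merge 21/94 + 11/47 → 43/94
merge 25/94 + 13/47 → 51/94
merge 43/94 + 51/94 → 1
L = 21/94 + 43/94 + 51/94 + 1 = 209/94 ≈ 2.223 bits/symbol.

2.223 bits/symbol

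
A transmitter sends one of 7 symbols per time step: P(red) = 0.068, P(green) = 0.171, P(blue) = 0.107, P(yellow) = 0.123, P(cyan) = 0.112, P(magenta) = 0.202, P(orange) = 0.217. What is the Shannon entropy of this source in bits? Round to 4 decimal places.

2.7145 bits

H = −Σ pᵢ log₂ pᵢ.
−0.068·log₂(0.068) = 0.2637
−0.171·log₂(0.171) = 0.4357
−0.107·log₂(0.107) = 0.3450
−0.123·log₂(0.123) = 0.3719
−0.112·log₂(0.112) = 0.3537
−0.202·log₂(0.202) = 0.4661
−0.217·log₂(0.217) = 0.4783
Sum ≈ 2.7145 → 2.7145 bits.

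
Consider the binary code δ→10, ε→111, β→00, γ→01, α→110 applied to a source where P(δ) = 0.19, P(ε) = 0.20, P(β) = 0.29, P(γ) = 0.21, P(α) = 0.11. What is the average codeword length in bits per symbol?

2.31 bits/symbol

L̄ = Σ pᵢ·ℓᵢ = 0.19·2 + 0.20·3 + 0.29·2 + 0.21·2 + 0.11·3 = 2.31 bits/symbol.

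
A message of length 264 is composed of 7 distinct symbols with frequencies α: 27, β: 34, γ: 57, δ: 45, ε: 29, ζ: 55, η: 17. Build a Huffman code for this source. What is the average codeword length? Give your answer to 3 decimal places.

2.742 bits/symbol

Probabilities are the counts divided by 264.
Repeatedly combine the two least-probable nodes; the expected code length is the sum of the merged weights.
merge 17/264 + 9/88 → 1/6
merge 29/264 + 17/132 → 21/88
merge 1/6 + 15/88 → 89/264
merge 5/24 + 19/88 → 14/33
merge 21/88 + 89/264 → 19/33
merge 14/33 + 19/33 → 1
L = 1/6 + 21/88 + 89/264 + 14/33 + 19/33 + 1 = 181/66 ≈ 2.742 bits/symbol.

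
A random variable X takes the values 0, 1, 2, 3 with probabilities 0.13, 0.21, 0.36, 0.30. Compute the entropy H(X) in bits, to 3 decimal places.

H = −Σ pᵢ log₂ pᵢ.
−0.13·log₂(0.13) = 0.3826
−0.21·log₂(0.21) = 0.4728
−0.36·log₂(0.36) = 0.5306
−0.30·log₂(0.30) = 0.5211
Sum ≈ 1.9072 → 1.907 bits.

1.907 bits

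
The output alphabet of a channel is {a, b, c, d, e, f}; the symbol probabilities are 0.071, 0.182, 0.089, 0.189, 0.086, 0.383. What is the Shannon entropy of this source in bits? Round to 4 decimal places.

H = −Σ pᵢ log₂ pᵢ.
−0.071·log₂(0.071) = 0.2709
−0.182·log₂(0.182) = 0.4474
−0.089·log₂(0.089) = 0.3106
−0.189·log₂(0.189) = 0.4543
−0.086·log₂(0.086) = 0.3044
−0.383·log₂(0.383) = 0.5303
Sum ≈ 2.3179 → 2.3179 bits.

2.3179 bits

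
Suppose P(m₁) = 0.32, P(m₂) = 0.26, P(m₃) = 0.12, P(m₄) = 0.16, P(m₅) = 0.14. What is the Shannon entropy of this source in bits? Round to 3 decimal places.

2.219 bits

H = −Σ pᵢ log₂ pᵢ.
−0.32·log₂(0.32) = 0.5260
−0.26·log₂(0.26) = 0.5053
−0.12·log₂(0.12) = 0.3671
−0.16·log₂(0.16) = 0.4230
−0.14·log₂(0.14) = 0.3971
Sum ≈ 2.2185 → 2.219 bits.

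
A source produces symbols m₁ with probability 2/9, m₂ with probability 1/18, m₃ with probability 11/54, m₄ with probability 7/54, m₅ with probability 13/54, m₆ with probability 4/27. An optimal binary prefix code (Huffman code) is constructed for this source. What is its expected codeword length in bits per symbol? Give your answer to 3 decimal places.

Repeatedly combine the two least-probable nodes; the expected code length is the sum of the merged weights.
merge 1/18 + 7/54 → 5/27
merge 4/27 + 5/27 → 1/3
merge 11/54 + 2/9 → 23/54
merge 13/54 + 1/3 → 31/54
merge 23/54 + 31/54 → 1
L = 5/27 + 1/3 + 23/54 + 31/54 + 1 = 68/27 ≈ 2.519 bits/symbol.

2.519 bits/symbol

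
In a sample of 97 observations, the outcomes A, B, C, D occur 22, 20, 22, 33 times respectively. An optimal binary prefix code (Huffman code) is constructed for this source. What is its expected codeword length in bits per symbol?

Probabilities are the counts divided by 97.
Repeatedly combine the two least-probable nodes; the expected code length is the sum of the merged weights.
merge 20/97 + 22/97 → 42/97
merge 22/97 + 33/97 → 55/97
merge 42/97 + 55/97 → 1
L = 42/97 + 55/97 + 1 = 2 bits/symbol.

2 bits/symbol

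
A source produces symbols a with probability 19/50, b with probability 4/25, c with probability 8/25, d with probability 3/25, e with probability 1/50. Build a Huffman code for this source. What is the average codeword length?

2.06 bits/symbol

Repeatedly combine the two least-probable nodes; the expected code length is the sum of the merged weights.
merge 1/50 + 3/25 → 7/50
merge 7/50 + 4/25 → 3/10
merge 3/10 + 8/25 → 31/50
merge 19/50 + 31/50 → 1
L = 7/50 + 3/10 + 31/50 + 1 = 103/50 = 2.06 bits/symbol.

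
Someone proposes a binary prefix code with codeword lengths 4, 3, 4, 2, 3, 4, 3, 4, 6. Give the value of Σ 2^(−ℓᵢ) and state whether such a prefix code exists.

0.890625; yes

With common denominator 2^6 = 64: Σ 2^(−ℓᵢ) = 4/64 + 8/64 + 4/64 + 16/64 + 8/64 + 4/64 + 8/64 + 4/64 + 1/64 = 57/64 = 0.890625.
Kraft's inequality requires Σ ≤ 1; here Σ = 0.890625 ≤ 1, so such a prefix code exists.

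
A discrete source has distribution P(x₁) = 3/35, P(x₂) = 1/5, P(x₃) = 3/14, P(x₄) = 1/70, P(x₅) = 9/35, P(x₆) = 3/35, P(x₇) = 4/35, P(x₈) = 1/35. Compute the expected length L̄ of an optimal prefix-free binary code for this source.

Repeatedly combine the two least-probable nodes; the expected code length is the sum of the merged weights.
merge 1/70 + 1/35 → 3/70
merge 3/70 + 3/35 → 9/70
merge 3/35 + 4/35 → 1/5
merge 9/70 + 1/5 → 23/70
merge 1/5 + 3/14 → 29/70
merge 9/35 + 23/70 → 41/70
merge 29/70 + 41/70 → 1
L = 3/70 + 9/70 + 1/5 + 23/70 + 29/70 + 41/70 + 1 = 27/10 = 2.7 bits/symbol.

2.7 bits/symbol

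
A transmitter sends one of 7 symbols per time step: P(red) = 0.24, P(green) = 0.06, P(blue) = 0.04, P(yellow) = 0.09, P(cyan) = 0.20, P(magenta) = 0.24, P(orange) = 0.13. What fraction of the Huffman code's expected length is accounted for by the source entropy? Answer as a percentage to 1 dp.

98.7%

Entropy H = −Σ p log₂ p ≈ 2.5772 bits.
Huffman merges: 1/25+3/50→1/10; 9/100+1/10→19/100; 13/100+19/100→8/25; 1/5+6/25→11/25; 6/25+8/25→14/25; 11/25+14/25→1. L = 261/100 ≈ 2.6100.
Efficiency = H/L = 2.5772/2.6100 = 98.7%.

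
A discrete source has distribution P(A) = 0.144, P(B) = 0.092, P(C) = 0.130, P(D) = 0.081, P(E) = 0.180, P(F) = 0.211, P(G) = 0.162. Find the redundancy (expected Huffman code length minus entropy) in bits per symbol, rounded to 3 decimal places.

0.042 bits

Entropy H = −Σ p log₂ p ≈ 2.7400 bits.
Huffman merges: 81/1000+23/250→173/1000; 13/100+18/125→137/500; 81/500+173/1000→67/200; 9/50+211/1000→391/1000; 137/500+67/200→609/1000; 391/1000+609/1000→1. L = 1391/500 ≈ 2.7820.
L − H = 2.7820 − 2.7400 = 0.042 bits.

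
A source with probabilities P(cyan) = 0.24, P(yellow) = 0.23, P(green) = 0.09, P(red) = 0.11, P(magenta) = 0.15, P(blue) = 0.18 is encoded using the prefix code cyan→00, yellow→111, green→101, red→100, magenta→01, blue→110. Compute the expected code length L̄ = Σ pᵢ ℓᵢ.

L̄ = Σ pᵢ·ℓᵢ = 0.24·2 + 0.23·3 + 0.09·3 + 0.11·3 + 0.15·2 + 0.18·3 = 2.61 bits/symbol.

2.61 bits/symbol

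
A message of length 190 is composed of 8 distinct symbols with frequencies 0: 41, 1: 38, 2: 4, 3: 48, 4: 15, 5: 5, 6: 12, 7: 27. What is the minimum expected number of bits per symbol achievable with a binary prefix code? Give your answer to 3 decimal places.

2.679 bits/symbol

Probabilities are the counts divided by 190.
Repeatedly combine the two least-probable nodes; the expected code length is the sum of the merged weights.
merge 2/95 + 1/38 → 9/190
merge 9/190 + 6/95 → 21/190
merge 3/38 + 21/190 → 18/95
merge 27/190 + 18/95 → 63/190
merge 1/5 + 41/190 → 79/190
merge 24/95 + 63/190 → 111/190
merge 79/190 + 111/190 → 1
L = 9/190 + 21/190 + 18/95 + 63/190 + 79/190 + 111/190 + 1 = 509/190 ≈ 2.679 bits/symbol.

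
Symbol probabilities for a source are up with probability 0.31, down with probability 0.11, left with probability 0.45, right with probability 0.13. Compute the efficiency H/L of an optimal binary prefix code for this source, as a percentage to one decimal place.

99.2%

Entropy H = −Σ p log₂ p ≈ 1.7751 bits.
Huffman merges: 11/100+13/100→6/25; 6/25+31/100→11/20; 9/20+11/20→1. L = 179/100 ≈ 1.7900.
Efficiency = H/L = 1.7751/1.7900 = 99.2%.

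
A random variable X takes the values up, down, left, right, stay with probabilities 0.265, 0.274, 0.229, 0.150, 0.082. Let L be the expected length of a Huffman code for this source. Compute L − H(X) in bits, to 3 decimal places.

Entropy H = −Σ p log₂ p ≈ 2.2129 bits.
Huffman merges: 41/500+3/20→29/125; 229/1000+29/125→461/1000; 53/200+137/500→539/1000; 461/1000+539/1000→1. L = 279/125 ≈ 2.2320.
L − H = 2.2320 − 2.2129 = 0.019 bits.

0.019 bits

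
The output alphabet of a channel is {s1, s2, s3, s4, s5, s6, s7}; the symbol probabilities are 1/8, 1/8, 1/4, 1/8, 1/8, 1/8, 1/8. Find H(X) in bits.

2.75 bits

Each probability is a power of 1/2, so log₂(1/p) is an integer.
H = Σ p·log₂(1/p) = 1/8·3 + 1/8·3 + 1/4·2 + 1/8·3 + 1/8·3 + 1/8·3 + 1/8·3 = 2.75 bits.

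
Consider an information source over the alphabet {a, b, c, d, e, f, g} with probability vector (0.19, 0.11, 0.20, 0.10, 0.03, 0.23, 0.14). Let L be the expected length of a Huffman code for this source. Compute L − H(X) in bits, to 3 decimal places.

0.061 bits

Entropy H = −Σ p log₂ p ≈ 2.6386 bits.
Huffman merges: 3/100+1/10→13/100; 11/100+13/100→6/25; 7/50+19/100→33/100; 1/5+23/100→43/100; 6/25+33/100→57/100; 43/100+57/100→1. L = 27/10 ≈ 2.7000.
L − H = 2.7000 − 2.6386 = 0.061 bits.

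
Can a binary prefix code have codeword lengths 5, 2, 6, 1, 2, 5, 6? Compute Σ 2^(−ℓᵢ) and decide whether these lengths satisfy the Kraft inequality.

With common denominator 2^6 = 64: Σ 2^(−ℓᵢ) = 2/64 + 16/64 + 1/64 + 32/64 + 16/64 + 2/64 + 1/64 = 70/64 = 1.09375.
Kraft's inequality requires Σ ≤ 1; here Σ = 1.09375 > 1, so no such prefix code exists.

1.09375; no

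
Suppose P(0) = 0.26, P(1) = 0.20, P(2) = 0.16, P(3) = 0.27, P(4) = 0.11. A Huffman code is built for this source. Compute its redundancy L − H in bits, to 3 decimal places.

Entropy H = −Σ p log₂ p ≈ 2.2530 bits.
Huffman merges: 11/100+4/25→27/100; 1/5+13/50→23/50; 27/100+27/100→27/50; 23/50+27/50→1. L = 227/100 ≈ 2.2700.
L − H = 2.2700 − 2.2530 = 0.017 bits.

0.017 bits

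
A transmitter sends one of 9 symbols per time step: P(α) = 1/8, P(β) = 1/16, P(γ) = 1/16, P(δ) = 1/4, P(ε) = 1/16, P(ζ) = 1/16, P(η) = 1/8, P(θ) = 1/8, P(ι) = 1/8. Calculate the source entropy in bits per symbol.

3 bits

Each probability is a power of 1/2, so log₂(1/p) is an integer.
H = Σ p·log₂(1/p) = 1/8·3 + 1/16·4 + 1/16·4 + 1/4·2 + 1/16·4 + 1/16·4 + 1/8·3 + 1/8·3 + 1/8·3 = 3 bits.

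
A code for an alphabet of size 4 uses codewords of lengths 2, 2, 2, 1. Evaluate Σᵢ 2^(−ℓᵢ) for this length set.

1.25

With common denominator 2^2 = 4: Σ 2^(−ℓᵢ) = 1/4 + 1/4 + 1/4 + 2/4 = 5/4 = 1.25.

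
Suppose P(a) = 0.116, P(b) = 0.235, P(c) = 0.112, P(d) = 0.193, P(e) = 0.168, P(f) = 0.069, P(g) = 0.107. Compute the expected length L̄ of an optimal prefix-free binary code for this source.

Repeatedly combine the two least-probable nodes; the expected code length is the sum of the merged weights.
merge 69/1000 + 107/1000 → 22/125
merge 14/125 + 29/250 → 57/250
merge 21/125 + 22/125 → 43/125
merge 193/1000 + 57/250 → 421/1000
merge 47/200 + 43/125 → 579/1000
merge 421/1000 + 579/1000 → 1
L = 22/125 + 57/250 + 43/125 + 421/1000 + 579/1000 + 1 = 687/250 = 2.748 bits/symbol.

2.748 bits/symbol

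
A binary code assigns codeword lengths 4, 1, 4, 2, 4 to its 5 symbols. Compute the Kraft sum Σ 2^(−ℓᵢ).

With common denominator 2^4 = 16: Σ 2^(−ℓᵢ) = 1/16 + 8/16 + 1/16 + 4/16 + 1/16 = 15/16 = 0.9375.

0.9375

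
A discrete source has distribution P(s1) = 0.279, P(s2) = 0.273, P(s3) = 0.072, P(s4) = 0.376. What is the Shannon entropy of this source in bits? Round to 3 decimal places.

H = −Σ pᵢ log₂ pᵢ.
−0.279·log₂(0.279) = 0.5138
−0.273·log₂(0.273) = 0.5113
−0.072·log₂(0.072) = 0.2733
−0.376·log₂(0.376) = 0.5306
Sum ≈ 1.8291 → 1.829 bits.

1.829 bits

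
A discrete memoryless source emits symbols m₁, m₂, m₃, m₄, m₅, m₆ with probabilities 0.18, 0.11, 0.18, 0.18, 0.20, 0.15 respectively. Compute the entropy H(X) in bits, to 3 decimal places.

2.561 bits

H = −Σ pᵢ log₂ pᵢ.
−0.18·log₂(0.18) = 0.4453
−0.11·log₂(0.11) = 0.3503
−0.18·log₂(0.18) = 0.4453
−0.18·log₂(0.18) = 0.4453
−0.20·log₂(0.20) = 0.4644
−0.15·log₂(0.15) = 0.4105
Sum ≈ 2.5611 → 2.561 bits.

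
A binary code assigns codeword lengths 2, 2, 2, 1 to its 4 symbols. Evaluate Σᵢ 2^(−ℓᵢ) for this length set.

1.25

With common denominator 2^2 = 4: Σ 2^(−ℓᵢ) = 1/4 + 1/4 + 1/4 + 2/4 = 5/4 = 1.25.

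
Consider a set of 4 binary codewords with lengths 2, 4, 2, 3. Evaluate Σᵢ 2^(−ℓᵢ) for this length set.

0.6875

With common denominator 2^4 = 16: Σ 2^(−ℓᵢ) = 4/16 + 1/16 + 4/16 + 2/16 = 11/16 = 0.6875.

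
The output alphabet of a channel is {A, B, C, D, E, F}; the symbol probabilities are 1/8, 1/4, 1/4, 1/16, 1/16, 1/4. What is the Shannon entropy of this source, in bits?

2.375 bits

Each probability is a power of 1/2, so log₂(1/p) is an integer.
H = Σ p·log₂(1/p) = 1/8·3 + 1/4·2 + 1/4·2 + 1/16·4 + 1/16·4 + 1/4·2 = 2.375 bits.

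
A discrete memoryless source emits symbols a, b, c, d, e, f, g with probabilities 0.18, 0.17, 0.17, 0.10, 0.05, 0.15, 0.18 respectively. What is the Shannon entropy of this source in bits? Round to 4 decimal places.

2.7186 bits

H = −Σ pᵢ log₂ pᵢ.
−0.18·log₂(0.18) = 0.4453
−0.17·log₂(0.17) = 0.4346
−0.17·log₂(0.17) = 0.4346
−0.10·log₂(0.10) = 0.3322
−0.05·log₂(0.05) = 0.2161
−0.15·log₂(0.15) = 0.4105
−0.18·log₂(0.18) = 0.4453
Sum ≈ 2.7186 → 2.7186 bits.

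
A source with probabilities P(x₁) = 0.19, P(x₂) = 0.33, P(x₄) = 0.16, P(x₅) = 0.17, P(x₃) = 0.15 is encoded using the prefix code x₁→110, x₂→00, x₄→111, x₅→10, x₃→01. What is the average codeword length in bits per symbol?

L̄ = Σ pᵢ·ℓᵢ = 0.19·3 + 0.33·2 + 0.16·3 + 0.17·2 + 0.15·2 = 2.35 bits/symbol.

2.35 bits/symbol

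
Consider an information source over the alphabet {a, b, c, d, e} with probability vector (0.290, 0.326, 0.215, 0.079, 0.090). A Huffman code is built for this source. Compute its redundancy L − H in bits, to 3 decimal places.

Entropy H = −Σ p log₂ p ≈ 2.1238 bits.
Huffman merges: 79/1000+9/100→169/1000; 169/1000+43/200→48/125; 29/100+163/500→77/125; 48/125+77/125→1. L = 2169/1000 ≈ 2.1690.
L − H = 2.1690 − 2.1238 = 0.045 bits.

0.045 bits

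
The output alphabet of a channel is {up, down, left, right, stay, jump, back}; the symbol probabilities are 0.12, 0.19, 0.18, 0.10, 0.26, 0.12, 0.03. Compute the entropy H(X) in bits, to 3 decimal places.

2.624 bits

H = −Σ pᵢ log₂ pᵢ.
−0.12·log₂(0.12) = 0.3671
−0.19·log₂(0.19) = 0.4552
−0.18·log₂(0.18) = 0.4453
−0.10·log₂(0.10) = 0.3322
−0.26·log₂(0.26) = 0.5053
−0.12·log₂(0.12) = 0.3671
−0.03·log₂(0.03) = 0.1518
Sum ≈ 2.6239 → 2.624 bits.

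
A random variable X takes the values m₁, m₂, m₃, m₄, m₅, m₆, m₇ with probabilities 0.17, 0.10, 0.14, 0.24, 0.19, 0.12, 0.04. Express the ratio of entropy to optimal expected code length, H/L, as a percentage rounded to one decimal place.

98.4%

Entropy H = −Σ p log₂ p ≈ 2.6661 bits.
Huffman merges: 1/25+1/10→7/50; 3/25+7/50→13/50; 7/50+17/100→31/100; 19/100+6/25→43/100; 13/50+31/100→57/100; 43/100+57/100→1. L = 271/100 ≈ 2.7100.
Efficiency = H/L = 2.6661/2.7100 = 98.4%.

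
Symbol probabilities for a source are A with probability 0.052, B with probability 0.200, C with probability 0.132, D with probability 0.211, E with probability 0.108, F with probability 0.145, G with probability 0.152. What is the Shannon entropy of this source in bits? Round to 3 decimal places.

H = −Σ pᵢ log₂ pᵢ.
−0.052·log₂(0.052) = 0.2218
−0.200·log₂(0.200) = 0.4644
−0.132·log₂(0.132) = 0.3856
−0.211·log₂(0.211) = 0.4736
−0.108·log₂(0.108) = 0.3468
−0.145·log₂(0.145) = 0.4040
−0.152·log₂(0.152) = 0.4131
Sum ≈ 2.7093 → 2.709 bits.

2.709 bits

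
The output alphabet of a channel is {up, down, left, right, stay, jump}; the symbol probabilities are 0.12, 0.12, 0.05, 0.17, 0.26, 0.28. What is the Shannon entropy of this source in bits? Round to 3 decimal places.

H = −Σ pᵢ log₂ pᵢ.
−0.12·log₂(0.12) = 0.3671
−0.12·log₂(0.12) = 0.3671
−0.05·log₂(0.05) = 0.2161
−0.17·log₂(0.17) = 0.4346
−0.26·log₂(0.26) = 0.5053
−0.28·log₂(0.28) = 0.5142
Sum ≈ 2.4043 → 2.404 bits.

2.404 bits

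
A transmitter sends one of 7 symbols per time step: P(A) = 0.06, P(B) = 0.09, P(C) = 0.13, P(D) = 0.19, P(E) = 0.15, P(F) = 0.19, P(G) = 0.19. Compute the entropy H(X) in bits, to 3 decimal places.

H = −Σ pᵢ log₂ pᵢ.
−0.06·log₂(0.06) = 0.2435
−0.09·log₂(0.09) = 0.3127
−0.13·log₂(0.13) = 0.3826
−0.19·log₂(0.19) = 0.4552
−0.15·log₂(0.15) = 0.4105
−0.19·log₂(0.19) = 0.4552
−0.19·log₂(0.19) = 0.4552
Sum ≈ 2.7151 → 2.715 bits.

2.715 bits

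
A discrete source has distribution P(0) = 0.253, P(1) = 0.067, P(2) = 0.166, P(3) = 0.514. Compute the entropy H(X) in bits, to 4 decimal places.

1.6865 bits

H = −Σ pᵢ log₂ pᵢ.
−0.253·log₂(0.253) = 0.5016
−0.067·log₂(0.067) = 0.2613
−0.166·log₂(0.166) = 0.4301
−0.514·log₂(0.514) = 0.4935
Sum ≈ 1.6865 → 1.6865 bits.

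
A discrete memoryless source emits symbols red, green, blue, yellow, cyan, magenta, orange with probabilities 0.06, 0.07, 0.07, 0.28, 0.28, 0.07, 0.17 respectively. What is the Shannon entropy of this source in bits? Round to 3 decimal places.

H = −Σ pᵢ log₂ pᵢ.
−0.06·log₂(0.06) = 0.2435
−0.07·log₂(0.07) = 0.2686
−0.07·log₂(0.07) = 0.2686
−0.28·log₂(0.28) = 0.5142
−0.28·log₂(0.28) = 0.5142
−0.07·log₂(0.07) = 0.2686
−0.17·log₂(0.17) = 0.4346
Sum ≈ 2.5122 → 2.512 bits.

2.512 bits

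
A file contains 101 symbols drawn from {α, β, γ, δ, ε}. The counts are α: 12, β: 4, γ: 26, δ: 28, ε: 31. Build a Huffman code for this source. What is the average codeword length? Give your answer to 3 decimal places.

Probabilities are the counts divided by 101.
Repeatedly combine the two least-probable nodes; the expected code length is the sum of the merged weights.
merge 4/101 + 12/101 → 16/101
merge 16/101 + 26/101 → 42/101
merge 28/101 + 31/101 → 59/101
merge 42/101 + 59/101 → 1
L = 16/101 + 42/101 + 59/101 + 1 = 218/101 ≈ 2.158 bits/symbol.

2.158 bits/symbol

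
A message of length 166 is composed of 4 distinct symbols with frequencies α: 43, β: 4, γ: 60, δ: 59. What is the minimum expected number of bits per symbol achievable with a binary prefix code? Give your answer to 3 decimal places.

1.922 bits/symbol

Probabilities are the counts divided by 166.
Repeatedly combine the two least-probable nodes; the expected code length is the sum of the merged weights.
merge 2/83 + 43/166 → 47/166
merge 47/166 + 59/166 → 53/83
merge 30/83 + 53/83 → 1
L = 47/166 + 53/83 + 1 = 319/166 ≈ 1.922 bits/symbol.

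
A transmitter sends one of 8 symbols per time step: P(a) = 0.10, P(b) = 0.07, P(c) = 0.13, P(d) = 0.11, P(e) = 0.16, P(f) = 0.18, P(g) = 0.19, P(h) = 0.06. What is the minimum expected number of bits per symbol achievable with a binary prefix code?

Repeatedly combine the two least-probable nodes; the expected code length is the sum of the merged weights.
merge 3/50 + 7/100 → 13/100
merge 1/10 + 11/100 → 21/100
merge 13/100 + 13/100 → 13/50
merge 4/25 + 9/50 → 17/50
merge 19/100 + 21/100 → 2/5
merge 13/50 + 17/50 → 3/5
merge 2/5 + 3/5 → 1
L = 13/100 + 21/100 + 13/50 + 17/50 + 2/5 + 3/5 + 1 = 147/50 = 2.94 bits/symbol.

2.94 bits/symbol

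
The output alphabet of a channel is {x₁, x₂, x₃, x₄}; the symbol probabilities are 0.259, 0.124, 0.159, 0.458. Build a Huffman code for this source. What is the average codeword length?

Repeatedly combine the two least-probable nodes; the expected code length is the sum of the merged weights.
merge 31/250 + 159/1000 → 283/1000
merge 259/1000 + 283/1000 → 271/500
merge 229/500 + 271/500 → 1
L = 283/1000 + 271/500 + 1 = 73/40 = 1.825 bits/symbol.

1.825 bits/symbol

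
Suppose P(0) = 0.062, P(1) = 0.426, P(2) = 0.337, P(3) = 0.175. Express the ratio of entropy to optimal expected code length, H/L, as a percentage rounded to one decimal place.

96.2%

Entropy H = −Σ p log₂ p ≈ 1.7420 bits.
Huffman merges: 31/500+7/40→237/1000; 237/1000+337/1000→287/500; 213/500+287/500→1. L = 1811/1000 ≈ 1.8110.
Efficiency = H/L = 1.7420/1.8110 = 96.2%.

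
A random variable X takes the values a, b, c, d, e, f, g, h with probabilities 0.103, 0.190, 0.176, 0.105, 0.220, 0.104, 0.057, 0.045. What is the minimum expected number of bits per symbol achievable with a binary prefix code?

2.882 bits/symbol

Repeatedly combine the two least-probable nodes; the expected code length is the sum of the merged weights.
merge 9/200 + 57/1000 → 51/500
merge 51/500 + 103/1000 → 41/200
merge 13/125 + 21/200 → 209/1000
merge 22/125 + 19/100 → 183/500
merge 41/200 + 209/1000 → 207/500
merge 11/50 + 183/500 → 293/500
merge 207/500 + 293/500 → 1
L = 51/500 + 41/200 + 209/1000 + 183/500 + 207/500 + 293/500 + 1 = 1441/500 = 2.882 bits/symbol.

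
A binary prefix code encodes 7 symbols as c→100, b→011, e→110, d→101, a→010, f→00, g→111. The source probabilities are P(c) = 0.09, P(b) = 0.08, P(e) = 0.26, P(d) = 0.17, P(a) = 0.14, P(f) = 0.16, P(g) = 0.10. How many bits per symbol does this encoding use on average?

2.84 bits/symbol

L̄ = Σ pᵢ·ℓᵢ = 0.09·3 + 0.08·3 + 0.26·3 + 0.17·3 + 0.14·3 + 0.16·2 + 0.10·3 = 2.84 bits/symbol.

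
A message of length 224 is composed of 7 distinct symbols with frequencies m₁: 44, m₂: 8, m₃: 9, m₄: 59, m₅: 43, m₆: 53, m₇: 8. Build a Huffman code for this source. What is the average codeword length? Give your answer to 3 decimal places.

Probabilities are the counts divided by 224.
Repeatedly combine the two least-probable nodes; the expected code length is the sum of the merged weights.
merge 1/28 + 1/28 → 1/14
merge 9/224 + 1/14 → 25/224
merge 25/224 + 43/224 → 17/56
merge 11/56 + 53/224 → 97/224
merge 59/224 + 17/56 → 127/224
merge 97/224 + 127/224 → 1
L = 1/14 + 25/224 + 17/56 + 97/224 + 127/224 + 1 = 557/224 ≈ 2.487 bits/symbol.

2.487 bits/symbol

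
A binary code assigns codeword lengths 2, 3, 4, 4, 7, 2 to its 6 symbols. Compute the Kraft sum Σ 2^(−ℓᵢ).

0.7578125

With common denominator 2^7 = 128: Σ 2^(−ℓᵢ) = 32/128 + 16/128 + 8/128 + 8/128 + 1/128 + 32/128 = 97/128 = 0.7578125.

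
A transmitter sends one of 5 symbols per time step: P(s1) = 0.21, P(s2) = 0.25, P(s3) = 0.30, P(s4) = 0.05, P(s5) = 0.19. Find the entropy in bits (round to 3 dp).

H = −Σ pᵢ log₂ pᵢ.
−0.21·log₂(0.21) = 0.4728
−0.25·log₂(0.25) = 0.5000
−0.30·log₂(0.30) = 0.5211
−0.05·log₂(0.05) = 0.2161
−0.19·log₂(0.19) = 0.4552
Sum ≈ 2.1652 → 2.165 bits.

2.165 bits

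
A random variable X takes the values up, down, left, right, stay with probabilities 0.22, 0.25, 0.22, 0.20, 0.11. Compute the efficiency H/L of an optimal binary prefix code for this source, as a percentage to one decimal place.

Entropy H = −Σ p log₂ p ≈ 2.2758 bits.
Huffman merges: 11/100+1/5→31/100; 11/50+11/50→11/25; 1/4+31/100→14/25; 11/25+14/25→1. L = 231/100 ≈ 2.3100.
Efficiency = H/L = 2.2758/2.3100 = 98.5%.

98.5%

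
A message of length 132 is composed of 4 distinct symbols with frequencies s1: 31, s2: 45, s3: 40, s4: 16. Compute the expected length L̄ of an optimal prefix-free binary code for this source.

Probabilities are the counts divided by 132.
Repeatedly combine the two least-probable nodes; the expected code length is the sum of the merged weights.
merge 4/33 + 31/132 → 47/132
merge 10/33 + 15/44 → 85/132
merge 47/132 + 85/132 → 1
L = 47/132 + 85/132 + 1 = 2 bits/symbol.

2 bits/symbol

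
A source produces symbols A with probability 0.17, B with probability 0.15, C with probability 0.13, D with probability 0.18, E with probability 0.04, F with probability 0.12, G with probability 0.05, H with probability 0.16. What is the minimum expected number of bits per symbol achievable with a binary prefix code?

2.91 bits/symbol

Repeatedly combine the two least-probable nodes; the expected code length is the sum of the merged weights.
merge 1/25 + 1/20 → 9/100
merge 9/100 + 3/25 → 21/100
merge 13/100 + 3/20 → 7/25
merge 4/25 + 17/100 → 33/100
merge 9/50 + 21/100 → 39/100
merge 7/25 + 33/100 → 61/100
merge 39/100 + 61/100 → 1
L = 9/100 + 21/100 + 7/25 + 33/100 + 39/100 + 61/100 + 1 = 291/100 = 2.91 bits/symbol.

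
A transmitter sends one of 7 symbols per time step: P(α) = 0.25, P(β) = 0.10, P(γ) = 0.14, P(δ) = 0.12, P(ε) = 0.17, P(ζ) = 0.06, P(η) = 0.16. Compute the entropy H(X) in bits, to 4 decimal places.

H = −Σ pᵢ log₂ pᵢ.
−0.25·log₂(0.25) = 0.5000
−0.10·log₂(0.10) = 0.3322
−0.14·log₂(0.14) = 0.3971
−0.12·log₂(0.12) = 0.3671
−0.17·log₂(0.17) = 0.4346
−0.06·log₂(0.06) = 0.2435
−0.16·log₂(0.16) = 0.4230
Sum ≈ 2.6975 → 2.6975 bits.

2.6975 bits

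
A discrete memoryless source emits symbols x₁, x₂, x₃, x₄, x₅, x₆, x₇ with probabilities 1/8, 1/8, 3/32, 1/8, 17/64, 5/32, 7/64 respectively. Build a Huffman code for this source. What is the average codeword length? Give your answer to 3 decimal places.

2.734 bits/symbol

Repeatedly combine the two least-probable nodes; the expected code length is the sum of the merged weights.
merge 3/32 + 7/64 → 13/64
merge 1/8 + 1/8 → 1/4
merge 1/8 + 5/32 → 9/32
merge 13/64 + 1/4 → 29/64
merge 17/64 + 9/32 → 35/64
merge 29/64 + 35/64 → 1
L = 13/64 + 1/4 + 9/32 + 29/64 + 35/64 + 1 = 175/64 ≈ 2.734 bits/symbol.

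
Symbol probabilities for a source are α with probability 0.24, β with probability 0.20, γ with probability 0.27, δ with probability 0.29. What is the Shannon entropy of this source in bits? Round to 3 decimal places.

H = −Σ pᵢ log₂ pᵢ.
−0.24·log₂(0.24) = 0.4941
−0.20·log₂(0.20) = 0.4644
−0.27·log₂(0.27) = 0.5100
−0.29·log₂(0.29) = 0.5179
Sum ≈ 1.9864 → 1.986 bits.

1.986 bits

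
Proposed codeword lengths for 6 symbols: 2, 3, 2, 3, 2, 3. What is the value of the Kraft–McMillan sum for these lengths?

1.125

With common denominator 2^3 = 8: Σ 2^(−ℓᵢ) = 2/8 + 1/8 + 2/8 + 1/8 + 2/8 + 1/8 = 9/8 = 1.125.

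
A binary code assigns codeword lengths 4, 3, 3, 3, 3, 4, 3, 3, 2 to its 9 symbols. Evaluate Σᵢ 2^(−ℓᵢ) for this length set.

With common denominator 2^4 = 16: Σ 2^(−ℓᵢ) = 1/16 + 2/16 + 2/16 + 2/16 + 2/16 + 1/16 + 2/16 + 2/16 + 4/16 = 18/16 = 1.125.

1.125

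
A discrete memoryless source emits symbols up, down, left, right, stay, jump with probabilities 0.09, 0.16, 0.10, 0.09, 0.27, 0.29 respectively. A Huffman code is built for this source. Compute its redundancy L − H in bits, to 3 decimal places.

Entropy H = −Σ p log₂ p ≈ 2.4084 bits.
Huffman merges: 9/100+9/100→9/50; 1/10+4/25→13/50; 9/50+13/50→11/25; 27/100+29/100→14/25; 11/25+14/25→1. L = 61/25 ≈ 2.4400.
L − H = 2.4400 − 2.4084 = 0.032 bits.

0.032 bits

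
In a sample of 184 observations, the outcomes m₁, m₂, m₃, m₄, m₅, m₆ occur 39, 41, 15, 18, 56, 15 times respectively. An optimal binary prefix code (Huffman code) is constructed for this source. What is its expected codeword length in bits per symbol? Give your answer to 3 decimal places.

Probabilities are the counts divided by 184.
Repeatedly combine the two least-probable nodes; the expected code length is the sum of the merged weights.
merge 15/184 + 15/184 → 15/92
merge 9/92 + 15/92 → 6/23
merge 39/184 + 41/184 → 10/23
merge 6/23 + 7/23 → 13/23
merge 10/23 + 13/23 → 1
L = 15/92 + 6/23 + 10/23 + 13/23 + 1 = 223/92 ≈ 2.424 bits/symbol.

2.424 bits/symbol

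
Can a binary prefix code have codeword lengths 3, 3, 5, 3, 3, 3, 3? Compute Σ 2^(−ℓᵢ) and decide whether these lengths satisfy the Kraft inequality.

0.78125; yes

With common denominator 2^5 = 32: Σ 2^(−ℓᵢ) = 4/32 + 4/32 + 1/32 + 4/32 + 4/32 + 4/32 + 4/32 = 25/32 = 0.78125.
Kraft's inequality requires Σ ≤ 1; here Σ = 0.78125 ≤ 1, so such a prefix code exists.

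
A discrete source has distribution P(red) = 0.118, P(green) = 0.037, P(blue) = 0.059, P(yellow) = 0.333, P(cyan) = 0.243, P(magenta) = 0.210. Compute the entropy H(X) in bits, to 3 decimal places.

2.278 bits

H = −Σ pᵢ log₂ pᵢ.
−0.118·log₂(0.118) = 0.3638
−0.037·log₂(0.037) = 0.1760
−0.059·log₂(0.059) = 0.2409
−0.333·log₂(0.333) = 0.5283
−0.243·log₂(0.243) = 0.4960
−0.210·log₂(0.210) = 0.4728
Sum ≈ 2.2778 → 2.278 bits.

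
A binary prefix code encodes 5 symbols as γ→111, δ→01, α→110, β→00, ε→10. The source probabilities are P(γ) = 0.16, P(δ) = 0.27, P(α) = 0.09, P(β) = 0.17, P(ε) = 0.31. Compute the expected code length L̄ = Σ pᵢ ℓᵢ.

2.25 bits/symbol

L̄ = Σ pᵢ·ℓᵢ = 0.16·3 + 0.27·2 + 0.09·3 + 0.17·2 + 0.31·2 = 2.25 bits/symbol.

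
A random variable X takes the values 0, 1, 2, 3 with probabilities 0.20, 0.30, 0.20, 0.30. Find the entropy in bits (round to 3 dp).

H = −Σ pᵢ log₂ pᵢ.
−0.20·log₂(0.20) = 0.4644
−0.30·log₂(0.30) = 0.5211
−0.20·log₂(0.20) = 0.4644
−0.30·log₂(0.30) = 0.5211
Sum ≈ 1.9710 → 1.971 bits.

1.971 bits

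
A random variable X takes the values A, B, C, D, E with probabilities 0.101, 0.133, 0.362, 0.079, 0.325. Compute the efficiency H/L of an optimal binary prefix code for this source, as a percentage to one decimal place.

97.0%

Entropy H = −Σ p log₂ p ≈ 2.0681 bits.
Huffman merges: 79/1000+101/1000→9/50; 133/1000+9/50→313/1000; 313/1000+13/40→319/500; 181/500+319/500→1. L = 2131/1000 ≈ 2.1310.
Efficiency = H/L = 2.0681/2.1310 = 97.0%.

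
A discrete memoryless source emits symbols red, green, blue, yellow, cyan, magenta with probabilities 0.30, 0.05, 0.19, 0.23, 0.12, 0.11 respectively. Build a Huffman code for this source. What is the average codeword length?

2.44 bits/symbol

Repeatedly combine the two least-probable nodes; the expected code length is the sum of the merged weights.
merge 1/20 + 11/100 → 4/25
merge 3/25 + 4/25 → 7/25
merge 19/100 + 23/100 → 21/50
merge 7/25 + 3/10 → 29/50
merge 21/50 + 29/50 → 1
L = 4/25 + 7/25 + 21/50 + 29/50 + 1 = 61/25 = 2.44 bits/symbol.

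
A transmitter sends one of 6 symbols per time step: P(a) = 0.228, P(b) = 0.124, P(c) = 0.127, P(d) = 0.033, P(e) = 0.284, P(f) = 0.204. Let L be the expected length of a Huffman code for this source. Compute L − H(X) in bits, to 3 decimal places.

0.057 bits

Entropy H = −Σ p log₂ p ≈ 2.3838 bits.
Huffman merges: 33/1000+31/250→157/1000; 127/1000+157/1000→71/250; 51/250+57/250→54/125; 71/250+71/250→71/125; 54/125+71/125→1. L = 2441/1000 ≈ 2.4410.
L − H = 2.4410 − 2.3838 = 0.057 bits.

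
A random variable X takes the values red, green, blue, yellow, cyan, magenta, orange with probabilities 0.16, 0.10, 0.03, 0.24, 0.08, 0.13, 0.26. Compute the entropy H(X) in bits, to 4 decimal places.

2.5806 bits

H = −Σ pᵢ log₂ pᵢ.
−0.16·log₂(0.16) = 0.4230
−0.10·log₂(0.10) = 0.3322
−0.03·log₂(0.03) = 0.1518
−0.24·log₂(0.24) = 0.4941
−0.08·log₂(0.08) = 0.2915
−0.13·log₂(0.13) = 0.3826
−0.26·log₂(0.26) = 0.5053
Sum ≈ 2.5806 → 2.5806 bits.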